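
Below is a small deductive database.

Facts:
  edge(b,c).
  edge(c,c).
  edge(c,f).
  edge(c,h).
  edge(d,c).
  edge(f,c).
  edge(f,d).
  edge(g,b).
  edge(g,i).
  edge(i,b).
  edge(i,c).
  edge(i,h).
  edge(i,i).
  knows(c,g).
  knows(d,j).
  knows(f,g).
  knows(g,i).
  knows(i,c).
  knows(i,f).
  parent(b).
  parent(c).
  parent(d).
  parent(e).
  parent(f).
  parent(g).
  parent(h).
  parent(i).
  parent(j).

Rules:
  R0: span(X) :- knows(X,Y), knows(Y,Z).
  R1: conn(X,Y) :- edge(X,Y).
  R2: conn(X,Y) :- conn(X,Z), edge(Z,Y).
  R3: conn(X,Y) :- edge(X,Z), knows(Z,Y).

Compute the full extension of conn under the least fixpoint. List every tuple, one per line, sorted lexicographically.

round 1: derive conn(b,c) via R1 from edge(b,c)
round 1: derive conn(c,c) via R1 from edge(c,c)
round 1: derive conn(c,f) via R1 from edge(c,f)
round 1: derive conn(c,h) via R1 from edge(c,h)
round 1: derive conn(d,c) via R1 from edge(d,c)
round 1: derive conn(f,c) via R1 from edge(f,c)
round 1: derive conn(f,d) via R1 from edge(f,d)
round 1: derive conn(g,b) via R1 from edge(g,b)
round 1: derive conn(g,i) via R1 from edge(g,i)
round 1: derive conn(i,b) via R1 from edge(i,b)
round 1: derive conn(i,c) via R1 from edge(i,c)
round 1: derive conn(i,h) via R1 from edge(i,h)
round 1: derive conn(i,i) via R1 from edge(i,i)
round 1: derive conn(b,g) via R3 from edge(b,c), knows(c,g)
round 1: derive conn(c,g) via R3 from edge(c,c), knows(c,g)
round 1: derive conn(d,g) via R3 from edge(d,c), knows(c,g)
round 1: derive conn(f,g) via R3 from edge(f,c), knows(c,g)
round 1: derive conn(f,j) via R3 from edge(f,d), knows(d,j)
round 1: derive conn(g,c) via R3 from edge(g,i), knows(i,c)
round 1: derive conn(g,f) via R3 from edge(g,i), knows(i,f)
round 1: derive conn(i,f) via R3 from edge(i,i), knows(i,f)
round 1: derive conn(i,g) via R3 from edge(i,c), knows(c,g)
round 2: derive conn(b,b) via R2 from conn(b,g), edge(g,b)
round 2: derive conn(b,f) via R2 from conn(b,c), edge(c,f)
round 2: derive conn(b,h) via R2 from conn(b,c), edge(c,h)
round 2: derive conn(b,i) via R2 from conn(b,g), edge(g,i)
round 2: derive conn(c,b) via R2 from conn(c,g), edge(g,b)
round 2: derive conn(c,d) via R2 from conn(c,f), edge(f,d)
round 2: derive conn(c,i) via R2 from conn(c,g), edge(g,i)
round 2: derive conn(d,b) via R2 from conn(d,g), edge(g,b)
round 2: derive conn(d,f) via R2 from conn(d,c), edge(c,f)
round 2: derive conn(d,h) via R2 from conn(d,c), edge(c,h)
round 2: derive conn(d,i) via R2 from conn(d,g), edge(g,i)
round 2: derive conn(f,b) via R2 from conn(f,g), edge(g,b)
round 2: derive conn(f,f) via R2 from conn(f,c), edge(c,f)
round 2: derive conn(f,h) via R2 from conn(f,c), edge(c,h)
round 2: derive conn(f,i) via R2 from conn(f,g), edge(g,i)
round 2: derive conn(g,d) via R2 from conn(g,f), edge(f,d)
round 2: derive conn(g,h) via R2 from conn(g,c), edge(c,h)
round 2: derive conn(i,d) via R2 from conn(i,f), edge(f,d)
round 3: derive conn(b,d) via R2 from conn(b,f), edge(f,d)
round 3: derive conn(d,d) via R2 from conn(d,f), edge(f,d)

conn(b,b)
conn(b,c)
conn(b,d)
conn(b,f)
conn(b,g)
conn(b,h)
conn(b,i)
conn(c,b)
conn(c,c)
conn(c,d)
conn(c,f)
conn(c,g)
conn(c,h)
conn(c,i)
conn(d,b)
conn(d,c)
conn(d,d)
conn(d,f)
conn(d,g)
conn(d,h)
conn(d,i)
conn(f,b)
conn(f,c)
conn(f,d)
conn(f,f)
conn(f,g)
conn(f,h)
conn(f,i)
conn(f,j)
conn(g,b)
conn(g,c)
conn(g,d)
conn(g,f)
conn(g,h)
conn(g,i)
conn(i,b)
conn(i,c)
conn(i,d)
conn(i,f)
conn(i,g)
conn(i,h)
conn(i,i)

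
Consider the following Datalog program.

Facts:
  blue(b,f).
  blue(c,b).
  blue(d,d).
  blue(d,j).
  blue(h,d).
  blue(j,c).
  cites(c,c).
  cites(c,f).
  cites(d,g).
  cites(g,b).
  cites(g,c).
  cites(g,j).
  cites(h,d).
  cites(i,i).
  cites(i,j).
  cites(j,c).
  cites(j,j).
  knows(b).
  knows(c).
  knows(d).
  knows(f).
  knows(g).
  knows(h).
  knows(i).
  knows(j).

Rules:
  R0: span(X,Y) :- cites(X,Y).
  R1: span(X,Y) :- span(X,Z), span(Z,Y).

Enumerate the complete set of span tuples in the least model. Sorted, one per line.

round 1: derive span(c,c) via R0 from cites(c,c)
round 1: derive span(c,f) via R0 from cites(c,f)
round 1: derive span(d,g) via R0 from cites(d,g)
round 1: derive span(g,b) via R0 from cites(g,b)
round 1: derive span(g,c) via R0 from cites(g,c)
round 1: derive span(g,j) via R0 from cites(g,j)
round 1: derive span(h,d) via R0 from cites(h,d)
round 1: derive span(i,i) via R0 from cites(i,i)
round 1: derive span(i,j) via R0 from cites(i,j)
round 1: derive span(j,c) via R0 from cites(j,c)
round 1: derive span(j,j) via R0 from cites(j,j)
round 2: derive span(d,b) via R1 from span(d,g), span(g,b)
round 2: derive span(d,c) via R1 from span(d,g), span(g,c)
round 2: derive span(d,j) via R1 from span(d,g), span(g,j)
round 2: derive span(g,f) via R1 from span(g,c), span(c,f)
round 2: derive span(h,g) via R1 from span(h,d), span(d,g)
round 2: derive span(i,c) via R1 from span(i,j), span(j,c)
round 2: derive span(j,f) via R1 from span(j,c), span(c,f)
round 3: derive span(d,f) via R1 from span(d,c), span(c,f)
round 3: derive span(h,b) via R1 from span(h,d), span(d,b)
round 3: derive span(h,c) via R1 from span(h,d), span(d,c)
round 3: derive span(h,f) via R1 from span(h,g), span(g,f)
round 3: derive span(h,j) via R1 from span(h,d), span(d,j)
round 3: derive span(i,f) via R1 from span(i,c), span(c,f)

span(c,c)
span(c,f)
span(d,b)
span(d,c)
span(d,f)
span(d,g)
span(d,j)
span(g,b)
span(g,c)
span(g,f)
span(g,j)
span(h,b)
span(h,c)
span(h,d)
span(h,f)
span(h,g)
span(h,j)
span(i,c)
span(i,f)
span(i,i)
span(i,j)
span(j,c)
span(j,f)
span(j,j)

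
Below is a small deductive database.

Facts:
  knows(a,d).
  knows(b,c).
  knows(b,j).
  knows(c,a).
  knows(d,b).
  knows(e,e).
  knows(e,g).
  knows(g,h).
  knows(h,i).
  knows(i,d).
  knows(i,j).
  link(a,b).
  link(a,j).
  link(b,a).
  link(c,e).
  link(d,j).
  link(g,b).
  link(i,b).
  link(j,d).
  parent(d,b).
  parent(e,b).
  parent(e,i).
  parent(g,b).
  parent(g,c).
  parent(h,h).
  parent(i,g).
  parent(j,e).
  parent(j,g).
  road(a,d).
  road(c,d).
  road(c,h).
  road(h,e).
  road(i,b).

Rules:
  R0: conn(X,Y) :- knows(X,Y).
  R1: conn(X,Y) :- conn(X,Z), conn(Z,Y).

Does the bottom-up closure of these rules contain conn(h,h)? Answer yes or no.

round 1: derive conn(a,d) via R0 from knows(a,d)
round 1: derive conn(b,c) via R0 from knows(b,c)
round 1: derive conn(b,j) via R0 from knows(b,j)
round 1: derive conn(c,a) via R0 from knows(c,a)
round 1: derive conn(d,b) via R0 from knows(d,b)
round 1: derive conn(e,e) via R0 from knows(e,e)
round 1: derive conn(e,g) via R0 from knows(e,g)
round 1: derive conn(g,h) via R0 from knows(g,h)
round 1: derive conn(h,i) via R0 from knows(h,i)
round 1: derive conn(i,d) via R0 from knows(i,d)
round 1: derive conn(i,j) via R0 from knows(i,j)
round 2: derive conn(a,b) via R1 from conn(a,d), conn(d,b)
round 2: derive conn(b,a) via R1 from conn(b,c), conn(c,a)
round 2: derive conn(c,d) via R1 from conn(c,a), conn(a,d)
round 2: derive conn(d,c) via R1 from conn(d,b), conn(b,c)
round 2: derive conn(d,j) via R1 from conn(d,b), conn(b,j)
round 2: derive conn(e,h) via R1 from conn(e,g), conn(g,h)
round 2: derive conn(g,i) via R1 from conn(g,h), conn(h,i)
round 2: derive conn(h,d) via R1 from conn(h,i), conn(i,d)
round 2: derive conn(h,j) via R1 from conn(h,i), conn(i,j)
round 2: derive conn(i,b) via R1 from conn(i,d), conn(d,b)
round 3: derive conn(a,a) via R1 from conn(a,b), conn(b,a)
round 3: derive conn(a,c) via R1 from conn(a,b), conn(b,c)
round 3: derive conn(a,j) via R1 from conn(a,b), conn(b,j)
round 3: derive conn(b,b) via R1 from conn(b,a), conn(a,b)
round 3: derive conn(b,d) via R1 from conn(b,a), conn(a,d)
round 3: derive conn(c,b) via R1 from conn(c,a), conn(a,b)
round 3: derive conn(c,c) via R1 from conn(c,d), conn(d,c)
round 3: derive conn(c,j) via R1 from conn(c,d), conn(d,j)
round 3: derive conn(d,a) via R1 from conn(d,b), conn(b,a)
round 3: derive conn(d,d) via R1 from conn(d,c), conn(c,d)
round 3: derive conn(e,d) via R1 from conn(e,h), conn(h,d)
round 3: derive conn(e,i) via R1 from conn(e,g), conn(g,i)
round 3: derive conn(e,j) via R1 from conn(e,h), conn(h,j)
round 3: derive conn(g,b) via R1 from conn(g,i), conn(i,b)
round 3: derive conn(g,d) via R1 from conn(g,h), conn(h,d)
round 3: derive conn(g,j) via R1 from conn(g,h), conn(h,j)
round 3: derive conn(h,b) via R1 from conn(h,d), conn(d,b)
round 3: derive conn(h,c) via R1 from conn(h,d), conn(d,c)
round 3: derive conn(i,a) via R1 from conn(i,b), conn(b,a)
round 3: derive conn(i,c) via R1 from conn(i,b), conn(b,c)
round 4: derive conn(e,a) via R1 from conn(e,d), conn(d,a)
round 4: derive conn(e,b) via R1 from conn(e,d), conn(d,b)
round 4: derive conn(e,c) via R1 from conn(e,d), conn(d,c)
round 4: derive conn(g,a) via R1 from conn(g,b), conn(b,a)
round 4: derive conn(g,c) via R1 from conn(g,b), conn(b,c)
round 4: derive conn(h,a) via R1 from conn(h,b), conn(b,a)

no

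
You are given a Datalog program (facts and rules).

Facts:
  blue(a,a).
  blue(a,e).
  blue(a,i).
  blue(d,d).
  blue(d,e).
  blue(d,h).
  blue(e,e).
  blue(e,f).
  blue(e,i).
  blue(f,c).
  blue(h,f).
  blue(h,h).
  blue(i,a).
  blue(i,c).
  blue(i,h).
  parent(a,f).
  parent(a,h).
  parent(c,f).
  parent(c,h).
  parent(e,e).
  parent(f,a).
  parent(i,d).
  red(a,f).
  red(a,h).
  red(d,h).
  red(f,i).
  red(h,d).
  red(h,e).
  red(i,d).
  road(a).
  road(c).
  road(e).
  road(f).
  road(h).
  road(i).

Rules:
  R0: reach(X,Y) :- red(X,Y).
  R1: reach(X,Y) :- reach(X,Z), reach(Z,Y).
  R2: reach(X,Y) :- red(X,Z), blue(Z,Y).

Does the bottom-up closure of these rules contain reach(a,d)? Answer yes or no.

yes

round 1: derive reach(a,f) via R0 from red(a,f)
round 1: derive reach(a,h) via R0 from red(a,h)
round 1: derive reach(d,h) via R0 from red(d,h)
round 1: derive reach(f,i) via R0 from red(f,i)
round 1: derive reach(h,d) via R0 from red(h,d)
round 1: derive reach(h,e) via R0 from red(h,e)
round 1: derive reach(i,d) via R0 from red(i,d)
round 1: derive reach(a,c) via R2 from red(a,f), blue(f,c)
round 1: derive reach(d,f) via R2 from red(d,h), blue(h,f)
round 1: derive reach(f,a) via R2 from red(f,i), blue(i,a)
round 1: derive reach(f,c) via R2 from red(f,i), blue(i,c)
round 1: derive reach(f,h) via R2 from red(f,i), blue(i,h)
round 1: derive reach(h,f) via R2 from red(h,e), blue(e,f)
round 1: derive reach(h,h) via R2 from red(h,d), blue(d,h)
round 1: derive reach(h,i) via R2 from red(h,e), blue(e,i)
round 1: derive reach(i,e) via R2 from red(i,d), blue(d,e)
round 1: derive reach(i,h) via R2 from red(i,d), blue(d,h)
round 2: derive reach(a,a) via R1 from reach(a,f), reach(f,a)
round 2: derive reach(a,d) via R1 from reach(a,h), reach(h,d)
round 2: derive reach(a,e) via R1 from reach(a,h), reach(h,e)
round 2: derive reach(a,i) via R1 from reach(a,f), reach(f,i)
round 2: derive reach(d,a) via R1 from reach(d,f), reach(f,a)
round 2: derive reach(d,c) via R1 from reach(d,f), reach(f,c)
round 2: derive reach(d,d) via R1 from reach(d,h), reach(h,d)
round 2: derive reach(d,e) via R1 from reach(d,h), reach(h,e)
round 2: derive reach(d,i) via R1 from reach(d,f), reach(f,i)
round 2: derive reach(f,d) via R1 from reach(f,h), reach(h,d)
round 2: derive reach(f,e) via R1 from reach(f,h), reach(h,e)
round 2: derive reach(f,f) via R1 from reach(f,a), reach(a,f)
round 2: derive reach(h,a) via R1 from reach(h,f), reach(f,a)
round 2: derive reach(h,c) via R1 from reach(h,f), reach(f,c)
round 2: derive reach(i,f) via R1 from reach(i,d), reach(d,f)
round 2: derive reach(i,i) via R1 from reach(i,h), reach(h,i)
round 3: derive reach(i,a) via R1 from reach(i,d), reach(d,a)
round 3: derive reach(i,c) via R1 from reach(i,d), reach(d,c)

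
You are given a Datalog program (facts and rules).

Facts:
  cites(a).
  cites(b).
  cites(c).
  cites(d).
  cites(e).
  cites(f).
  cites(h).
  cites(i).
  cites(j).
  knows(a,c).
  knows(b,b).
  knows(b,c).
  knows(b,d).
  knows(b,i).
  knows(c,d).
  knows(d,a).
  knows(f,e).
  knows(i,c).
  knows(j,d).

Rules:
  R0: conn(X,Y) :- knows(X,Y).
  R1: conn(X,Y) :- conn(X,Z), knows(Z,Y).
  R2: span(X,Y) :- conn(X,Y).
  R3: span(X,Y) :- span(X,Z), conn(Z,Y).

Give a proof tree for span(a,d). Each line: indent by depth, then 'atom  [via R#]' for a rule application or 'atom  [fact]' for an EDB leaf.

span(a,d)  [via R2]
  conn(a,d)  [via R1]
    conn(a,c)  [via R0]
      knows(a,c)  [fact]
    knows(c,d)  [fact]

round 1: derive conn(a,c) via R0 from knows(a,c)
round 1: derive conn(b,b) via R0 from knows(b,b)
round 1: derive conn(b,c) via R0 from knows(b,c)
round 1: derive conn(b,d) via R0 from knows(b,d)
round 1: derive conn(b,i) via R0 from knows(b,i)
round 1: derive conn(c,d) via R0 from knows(c,d)
round 1: derive conn(d,a) via R0 from knows(d,a)
round 1: derive conn(f,e) via R0 from knows(f,e)
round 1: derive conn(i,c) via R0 from knows(i,c)
round 1: derive conn(j,d) via R0 from knows(j,d)
round 2: derive conn(a,d) via R1 from conn(a,c), knows(c,d)
round 2: derive conn(b,a) via R1 from conn(b,d), knows(d,a)
round 2: derive conn(c,a) via R1 from conn(c,d), knows(d,a)
round 2: derive conn(d,c) via R1 from conn(d,a), knows(a,c)
round 2: derive conn(i,d) via R1 from conn(i,c), knows(c,d)
round 2: derive conn(j,a) via R1 from conn(j,d), knows(d,a)
round 2: derive span(a,c) via R2 from conn(a,c)
round 2: derive span(b,b) via R2 from conn(b,b)
round 2: derive span(b,c) via R2 from conn(b,c)
round 2: derive span(b,d) via R2 from conn(b,d)
round 2: derive span(b,i) via R2 from conn(b,i)
round 2: derive span(c,d) via R2 from conn(c,d)
round 2: derive span(d,a) via R2 from conn(d,a)
round 2: derive span(f,e) via R2 from conn(f,e)
round 2: derive span(i,c) via R2 from conn(i,c)
round 2: derive span(j,d) via R2 from conn(j,d)
round 3: derive conn(a,a) via R1 from conn(a,d), knows(d,a)
round 3: derive conn(c,c) via R1 from conn(c,a), knows(a,c)
round 3: derive conn(d,d) via R1 from conn(d,c), knows(c,d)
round 3: derive conn(i,a) via R1 from conn(i,d), knows(d,a)
round 3: derive conn(j,c) via R1 from conn(j,a), knows(a,c)
round 3: derive span(a,d) via R2 from conn(a,d)
round 3: derive span(b,a) via R2 from conn(b,a)
round 3: derive span(c,a) via R2 from conn(c,a)
round 3: derive span(d,c) via R2 from conn(d,c)
round 3: derive span(i,d) via R2 from conn(i,d)
round 3: derive span(j,a) via R2 from conn(j,a)
round 3: derive span(a,a) via R3 from span(a,c), conn(c,a)
round 3: derive span(c,c) via R3 from span(c,d), conn(d,c)
round 3: derive span(d,d) via R3 from span(d,a), conn(a,d)
round 3: derive span(i,a) via R3 from span(i,c), conn(c,a)
round 3: derive span(j,c) via R3 from span(j,d), conn(d,c)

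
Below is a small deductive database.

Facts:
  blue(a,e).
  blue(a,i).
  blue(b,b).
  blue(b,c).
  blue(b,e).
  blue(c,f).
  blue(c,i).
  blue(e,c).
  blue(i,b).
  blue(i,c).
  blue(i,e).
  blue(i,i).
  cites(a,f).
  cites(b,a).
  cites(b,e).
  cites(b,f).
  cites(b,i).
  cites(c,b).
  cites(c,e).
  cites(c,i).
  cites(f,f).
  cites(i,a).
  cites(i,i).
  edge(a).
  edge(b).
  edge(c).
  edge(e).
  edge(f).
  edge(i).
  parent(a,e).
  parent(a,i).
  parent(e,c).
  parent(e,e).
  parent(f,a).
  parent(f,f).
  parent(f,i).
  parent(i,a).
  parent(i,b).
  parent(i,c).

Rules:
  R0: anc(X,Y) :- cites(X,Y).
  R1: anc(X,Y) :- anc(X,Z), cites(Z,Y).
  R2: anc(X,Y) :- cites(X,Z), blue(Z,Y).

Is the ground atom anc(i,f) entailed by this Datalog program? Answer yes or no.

yes

round 1: derive anc(a,f) via R0 from cites(a,f)
round 1: derive anc(b,a) via R0 from cites(b,a)
round 1: derive anc(b,e) via R0 from cites(b,e)
round 1: derive anc(b,f) via R0 from cites(b,f)
round 1: derive anc(b,i) via R0 from cites(b,i)
round 1: derive anc(c,b) via R0 from cites(c,b)
round 1: derive anc(c,e) via R0 from cites(c,e)
round 1: derive anc(c,i) via R0 from cites(c,i)
round 1: derive anc(f,f) via R0 from cites(f,f)
round 1: derive anc(i,a) via R0 from cites(i,a)
round 1: derive anc(i,i) via R0 from cites(i,i)
round 1: derive anc(b,b) via R2 from cites(b,i), blue(i,b)
round 1: derive anc(b,c) via R2 from cites(b,e), blue(e,c)
round 1: derive anc(c,c) via R2 from cites(c,b), blue(b,c)
round 1: derive anc(i,b) via R2 from cites(i,i), blue(i,b)
round 1: derive anc(i,c) via R2 from cites(i,i), blue(i,c)
round 1: derive anc(i,e) via R2 from cites(i,a), blue(a,e)
round 2: derive anc(c,a) via R1 from anc(c,b), cites(b,a)
round 2: derive anc(c,f) via R1 from anc(c,b), cites(b,f)
round 2: derive anc(i,f) via R1 from anc(i,a), cites(a,f)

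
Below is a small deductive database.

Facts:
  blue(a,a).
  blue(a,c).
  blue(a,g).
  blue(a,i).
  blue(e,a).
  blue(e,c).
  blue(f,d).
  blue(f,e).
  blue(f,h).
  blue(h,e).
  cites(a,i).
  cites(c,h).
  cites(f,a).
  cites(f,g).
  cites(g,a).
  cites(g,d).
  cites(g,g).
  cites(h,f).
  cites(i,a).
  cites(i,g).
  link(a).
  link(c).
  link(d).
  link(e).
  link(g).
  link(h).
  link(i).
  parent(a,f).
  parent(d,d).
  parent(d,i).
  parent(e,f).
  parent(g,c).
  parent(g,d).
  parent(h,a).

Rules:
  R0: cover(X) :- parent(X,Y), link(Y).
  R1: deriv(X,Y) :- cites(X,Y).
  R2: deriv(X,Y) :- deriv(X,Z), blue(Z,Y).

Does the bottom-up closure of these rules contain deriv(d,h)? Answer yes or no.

round 1: derive deriv(a,i) via R1 from cites(a,i)
round 1: derive deriv(c,h) via R1 from cites(c,h)
round 1: derive deriv(f,a) via R1 from cites(f,a)
round 1: derive deriv(f,g) via R1 from cites(f,g)
round 1: derive deriv(g,a) via R1 from cites(g,a)
round 1: derive deriv(g,d) via R1 from cites(g,d)
round 1: derive deriv(g,g) via R1 from cites(g,g)
round 1: derive deriv(h,f) via R1 from cites(h,f)
round 1: derive deriv(i,a) via R1 from cites(i,a)
round 1: derive deriv(i,g) via R1 from cites(i,g)
round 2: derive deriv(c,e) via R2 from deriv(c,h), blue(h,e)
round 2: derive deriv(f,c) via R2 from deriv(f,a), blue(a,c)
round 2: derive deriv(f,i) via R2 from deriv(f,a), blue(a,i)
round 2: derive deriv(g,c) via R2 from deriv(g,a), blue(a,c)
round 2: derive deriv(g,i) via R2 from deriv(g,a), blue(a,i)
round 2: derive deriv(h,d) via R2 from deriv(h,f), blue(f,d)
round 2: derive deriv(h,e) via R2 from deriv(h,f), blue(f,e)
round 2: derive deriv(h,h) via R2 from deriv(h,f), blue(f,h)
round 2: derive deriv(i,c) via R2 from deriv(i,a), blue(a,c)
round 2: derive deriv(i,i) via R2 from deriv(i,a), blue(a,i)
round 3: derive deriv(c,a) via R2 from deriv(c,e), blue(e,a)
round 3: derive deriv(c,c) via R2 from deriv(c,e), blue(e,c)
round 3: derive deriv(h,a) via R2 from deriv(h,e), blue(e,a)
round 3: derive deriv(h,c) via R2 from deriv(h,e), blue(e,c)
round 4: derive deriv(c,g) via R2 from deriv(c,a), blue(a,g)
round 4: derive deriv(c,i) via R2 from deriv(c,a), blue(a,i)
round 4: derive deriv(h,g) via R2 from deriv(h,a), blue(a,g)
round 4: derive deriv(h,i) via R2 from deriv(h,a), blue(a,i)

no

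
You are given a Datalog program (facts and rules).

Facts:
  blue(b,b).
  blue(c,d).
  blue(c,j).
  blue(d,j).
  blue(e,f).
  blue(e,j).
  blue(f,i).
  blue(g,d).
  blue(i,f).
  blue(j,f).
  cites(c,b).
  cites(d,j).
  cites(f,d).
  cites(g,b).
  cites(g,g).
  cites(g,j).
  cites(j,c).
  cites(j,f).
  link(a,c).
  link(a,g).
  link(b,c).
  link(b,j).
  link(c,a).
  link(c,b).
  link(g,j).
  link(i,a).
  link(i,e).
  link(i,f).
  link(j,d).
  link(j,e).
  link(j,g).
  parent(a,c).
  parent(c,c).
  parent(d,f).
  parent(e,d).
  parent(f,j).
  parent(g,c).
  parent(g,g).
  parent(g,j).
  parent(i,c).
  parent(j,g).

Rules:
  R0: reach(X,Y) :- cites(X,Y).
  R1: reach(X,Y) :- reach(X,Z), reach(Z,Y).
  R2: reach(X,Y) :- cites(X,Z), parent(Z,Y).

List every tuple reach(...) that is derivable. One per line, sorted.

round 1: derive reach(c,b) via R0 from cites(c,b)
round 1: derive reach(d,j) via R0 from cites(d,j)
round 1: derive reach(f,d) via R0 from cites(f,d)
round 1: derive reach(g,b) via R0 from cites(g,b)
round 1: derive reach(g,g) via R0 from cites(g,g)
round 1: derive reach(g,j) via R0 from cites(g,j)
round 1: derive reach(j,c) via R0 from cites(j,c)
round 1: derive reach(j,f) via R0 from cites(j,f)
round 1: derive reach(d,g) via R2 from cites(d,j), parent(j,g)
round 1: derive reach(f,f) via R2 from cites(f,d), parent(d,f)
round 1: derive reach(g,c) via R2 from cites(g,g), parent(g,c)
round 1: derive reach(j,j) via R2 from cites(j,f), parent(f,j)
round 2: derive reach(d,b) via R1 from reach(d,g), reach(g,b)
round 2: derive reach(d,c) via R1 from reach(d,g), reach(g,c)
round 2: derive reach(d,f) via R1 from reach(d,j), reach(j,f)
round 2: derive reach(f,g) via R1 from reach(f,d), reach(d,g)
round 2: derive reach(f,j) via R1 from reach(f,d), reach(d,j)
round 2: derive reach(g,f) via R1 from reach(g,j), reach(j,f)
round 2: derive reach(j,b) via R1 from reach(j,c), reach(c,b)
round 2: derive reach(j,d) via R1 from reach(j,f), reach(f,d)
round 3: derive reach(d,d) via R1 from reach(d,f), reach(f,d)
round 3: derive reach(f,b) via R1 from reach(f,d), reach(d,b)
round 3: derive reach(f,c) via R1 from reach(f,d), reach(d,c)
round 3: derive reach(g,d) via R1 from reach(g,f), reach(f,d)
round 3: derive reach(j,g) via R1 from reach(j,d), reach(d,g)

reach(c,b)
reach(d,b)
reach(d,c)
reach(d,d)
reach(d,f)
reach(d,g)
reach(d,j)
reach(f,b)
reach(f,c)
reach(f,d)
reach(f,f)
reach(f,g)
reach(f,j)
reach(g,b)
reach(g,c)
reach(g,d)
reach(g,f)
reach(g,g)
reach(g,j)
reach(j,b)
reach(j,c)
reach(j,d)
reach(j,f)
reach(j,g)
reach(j,j)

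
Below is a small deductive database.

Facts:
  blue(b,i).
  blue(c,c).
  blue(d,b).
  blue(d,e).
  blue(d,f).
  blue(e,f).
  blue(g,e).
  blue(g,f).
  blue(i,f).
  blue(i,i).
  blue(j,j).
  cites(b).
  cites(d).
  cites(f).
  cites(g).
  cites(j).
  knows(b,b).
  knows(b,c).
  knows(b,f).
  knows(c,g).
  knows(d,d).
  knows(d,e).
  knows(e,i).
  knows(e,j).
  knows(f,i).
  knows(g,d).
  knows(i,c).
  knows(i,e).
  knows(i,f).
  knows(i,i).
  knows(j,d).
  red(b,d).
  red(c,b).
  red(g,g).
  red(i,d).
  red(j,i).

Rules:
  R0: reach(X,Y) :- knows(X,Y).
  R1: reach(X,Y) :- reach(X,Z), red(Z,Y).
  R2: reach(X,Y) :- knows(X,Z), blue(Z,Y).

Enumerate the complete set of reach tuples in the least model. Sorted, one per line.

reach(b,b)
reach(b,c)
reach(b,d)
reach(b,f)
reach(b,i)
reach(c,e)
reach(c,f)
reach(c,g)
reach(d,b)
reach(d,d)
reach(d,e)
reach(d,f)
reach(e,d)
reach(e,f)
reach(e,i)
reach(e,j)
reach(f,d)
reach(f,f)
reach(f,i)
reach(g,b)
reach(g,d)
reach(g,e)
reach(g,f)
reach(i,b)
reach(i,c)
reach(i,d)
reach(i,e)
reach(i,f)
reach(i,i)
reach(j,b)
reach(j,d)
reach(j,e)
reach(j,f)

round 1: derive reach(b,b) via R0 from knows(b,b)
round 1: derive reach(b,c) via R0 from knows(b,c)
round 1: derive reach(b,f) via R0 from knows(b,f)
round 1: derive reach(c,g) via R0 from knows(c,g)
round 1: derive reach(d,d) via R0 from knows(d,d)
round 1: derive reach(d,e) via R0 from knows(d,e)
round 1: derive reach(e,i) via R0 from knows(e,i)
round 1: derive reach(e,j) via R0 from knows(e,j)
round 1: derive reach(f,i) via R0 from knows(f,i)
round 1: derive reach(g,d) via R0 from knows(g,d)
round 1: derive reach(i,c) via R0 from knows(i,c)
round 1: derive reach(i,e) via R0 from knows(i,e)
round 1: derive reach(i,f) via R0 from knows(i,f)
round 1: derive reach(i,i) via R0 from knows(i,i)
round 1: derive reach(j,d) via R0 from knows(j,d)
round 1: derive reach(b,i) via R2 from knows(b,b), blue(b,i)
round 1: derive reach(c,e) via R2 from knows(c,g), blue(g,e)
round 1: derive reach(c,f) via R2 from knows(c,g), blue(g,f)
round 1: derive reach(d,b) via R2 from knows(d,d), blue(d,b)
round 1: derive reach(d,f) via R2 from knows(d,d), blue(d,f)
round 1: derive reach(e,f) via R2 from knows(e,i), blue(i,f)
round 1: derive reach(f,f) via R2 from knows(f,i), blue(i,f)
round 1: derive reach(g,b) via R2 from knows(g,d), blue(d,b)
round 1: derive reach(g,e) via R2 from knows(g,d), blue(d,e)
round 1: derive reach(g,f) via R2 from knows(g,d), blue(d,f)
round 1: derive reach(j,b) via R2 from knows(j,d), blue(d,b)
round 1: derive reach(j,e) via R2 from knows(j,d), blue(d,e)
round 1: derive reach(j,f) via R2 from knows(j,d), blue(d,f)
round 2: derive reach(b,d) via R1 from reach(b,b), red(b,d)
round 2: derive reach(e,d) via R1 from reach(e,i), red(i,d)
round 2: derive reach(f,d) via R1 from reach(f,i), red(i,d)
round 2: derive reach(i,b) via R1 from reach(i,c), red(c,b)
round 2: derive reach(i,d) via R1 from reach(i,i), red(i,d)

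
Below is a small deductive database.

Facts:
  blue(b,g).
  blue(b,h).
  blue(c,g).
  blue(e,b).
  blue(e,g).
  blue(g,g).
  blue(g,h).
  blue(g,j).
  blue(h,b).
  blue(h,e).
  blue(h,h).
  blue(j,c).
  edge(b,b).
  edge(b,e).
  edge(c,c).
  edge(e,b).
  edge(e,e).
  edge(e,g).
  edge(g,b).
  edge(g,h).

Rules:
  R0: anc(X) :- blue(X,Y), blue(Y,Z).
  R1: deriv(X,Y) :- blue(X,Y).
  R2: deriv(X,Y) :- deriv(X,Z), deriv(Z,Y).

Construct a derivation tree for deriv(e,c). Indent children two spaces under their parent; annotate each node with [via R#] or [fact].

deriv(e,c)  [via R2]
  deriv(e,g)  [via R1]
    blue(e,g)  [fact]
  deriv(g,c)  [via R2]
    deriv(g,j)  [via R1]
      blue(g,j)  [fact]
    deriv(j,c)  [via R1]
      blue(j,c)  [fact]

round 1: derive deriv(b,g) via R1 from blue(b,g)
round 1: derive deriv(b,h) via R1 from blue(b,h)
round 1: derive deriv(c,g) via R1 from blue(c,g)
round 1: derive deriv(e,b) via R1 from blue(e,b)
round 1: derive deriv(e,g) via R1 from blue(e,g)
round 1: derive deriv(g,g) via R1 from blue(g,g)
round 1: derive deriv(g,h) via R1 from blue(g,h)
round 1: derive deriv(g,j) via R1 from blue(g,j)
round 1: derive deriv(h,b) via R1 from blue(h,b)
round 1: derive deriv(h,e) via R1 from blue(h,e)
round 1: derive deriv(h,h) via R1 from blue(h,h)
round 1: derive deriv(j,c) via R1 from blue(j,c)
round 2: derive deriv(b,b) via R2 from deriv(b,h), deriv(h,b)
round 2: derive deriv(b,e) via R2 from deriv(b,h), deriv(h,e)
round 2: derive deriv(b,j) via R2 from deriv(b,g), deriv(g,j)
round 2: derive deriv(c,h) via R2 from deriv(c,g), deriv(g,h)
round 2: derive deriv(c,j) via R2 from deriv(c,g), deriv(g,j)
round 2: derive deriv(e,h) via R2 from deriv(e,b), deriv(b,h)
round 2: derive deriv(e,j) via R2 from deriv(e,g), deriv(g,j)
round 2: derive deriv(g,b) via R2 from deriv(g,h), deriv(h,b)
round 2: derive deriv(g,c) via R2 from deriv(g,j), deriv(j,c)
round 2: derive deriv(g,e) via R2 from deriv(g,h), deriv(h,e)
round 2: derive deriv(h,g) via R2 from deriv(h,b), deriv(b,g)
round 2: derive deriv(j,g) via R2 from deriv(j,c), deriv(c,g)
round 3: derive deriv(b,c) via R2 from deriv(b,g), deriv(g,c)
round 3: derive deriv(c,b) via R2 from deriv(c,g), deriv(g,b)
round 3: derive deriv(c,c) via R2 from deriv(c,g), deriv(g,c)
round 3: derive deriv(c,e) via R2 from deriv(c,g), deriv(g,e)
round 3: derive deriv(e,c) via R2 from deriv(e,g), deriv(g,c)
round 3: derive deriv(e,e) via R2 from deriv(e,b), deriv(b,e)
round 3: derive deriv(h,c) via R2 from deriv(h,g), deriv(g,c)
round 3: derive deriv(h,j) via R2 from deriv(h,b), deriv(b,j)
round 3: derive deriv(j,b) via R2 from deriv(j,g), deriv(g,b)
round 3: derive deriv(j,e) via R2 from deriv(j,g), deriv(g,e)
round 3: derive deriv(j,h) via R2 from deriv(j,c), deriv(c,h)
round 3: derive deriv(j,j) via R2 from deriv(j,c), deriv(c,j)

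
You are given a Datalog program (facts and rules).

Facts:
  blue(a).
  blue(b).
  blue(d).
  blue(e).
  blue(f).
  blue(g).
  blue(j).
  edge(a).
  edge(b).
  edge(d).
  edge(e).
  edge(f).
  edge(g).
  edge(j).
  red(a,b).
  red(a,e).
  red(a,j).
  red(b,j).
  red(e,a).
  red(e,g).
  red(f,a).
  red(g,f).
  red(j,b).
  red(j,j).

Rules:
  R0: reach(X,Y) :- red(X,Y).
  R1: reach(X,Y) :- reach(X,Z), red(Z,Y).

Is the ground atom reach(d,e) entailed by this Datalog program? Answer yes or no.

no

round 1: derive reach(a,b) via R0 from red(a,b)
round 1: derive reach(a,e) via R0 from red(a,e)
round 1: derive reach(a,j) via R0 from red(a,j)
round 1: derive reach(b,j) via R0 from red(b,j)
round 1: derive reach(e,a) via R0 from red(e,a)
round 1: derive reach(e,g) via R0 from red(e,g)
round 1: derive reach(f,a) via R0 from red(f,a)
round 1: derive reach(g,f) via R0 from red(g,f)
round 1: derive reach(j,b) via R0 from red(j,b)
round 1: derive reach(j,j) via R0 from red(j,j)
round 2: derive reach(a,a) via R1 from reach(a,e), red(e,a)
round 2: derive reach(a,g) via R1 from reach(a,e), red(e,g)
round 2: derive reach(b,b) via R1 from reach(b,j), red(j,b)
round 2: derive reach(e,b) via R1 from reach(e,a), red(a,b)
round 2: derive reach(e,e) via R1 from reach(e,a), red(a,e)
round 2: derive reach(e,f) via R1 from reach(e,g), red(g,f)
round 2: derive reach(e,j) via R1 from reach(e,a), red(a,j)
round 2: derive reach(f,b) via R1 from reach(f,a), red(a,b)
round 2: derive reach(f,e) via R1 from reach(f,a), red(a,e)
round 2: derive reach(f,j) via R1 from reach(f,a), red(a,j)
round 2: derive reach(g,a) via R1 from reach(g,f), red(f,a)
round 3: derive reach(a,f) via R1 from reach(a,g), red(g,f)
round 3: derive reach(f,g) via R1 from reach(f,e), red(e,g)
round 3: derive reach(g,b) via R1 from reach(g,a), red(a,b)
round 3: derive reach(g,e) via R1 from reach(g,a), red(a,e)
round 3: derive reach(g,j) via R1 from reach(g,a), red(a,j)
round 4: derive reach(f,f) via R1 from reach(f,g), red(g,f)
round 4: derive reach(g,g) via R1 from reach(g,e), red(e,g)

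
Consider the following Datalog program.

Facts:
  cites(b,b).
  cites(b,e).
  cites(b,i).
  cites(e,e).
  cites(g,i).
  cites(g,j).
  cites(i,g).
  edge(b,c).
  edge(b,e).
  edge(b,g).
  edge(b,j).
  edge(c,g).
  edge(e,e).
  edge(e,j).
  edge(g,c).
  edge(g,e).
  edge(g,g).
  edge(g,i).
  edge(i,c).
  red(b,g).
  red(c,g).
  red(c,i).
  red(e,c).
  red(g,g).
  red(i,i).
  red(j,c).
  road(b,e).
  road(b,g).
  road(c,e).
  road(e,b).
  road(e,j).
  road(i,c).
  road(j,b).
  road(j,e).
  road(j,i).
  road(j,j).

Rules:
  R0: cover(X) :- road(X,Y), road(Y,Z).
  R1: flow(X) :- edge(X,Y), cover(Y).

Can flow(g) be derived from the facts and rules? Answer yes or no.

round 1: derive cover(b) via R0 from road(b,e), road(e,b)
round 1: derive cover(c) via R0 from road(c,e), road(e,b)
round 1: derive cover(e) via R0 from road(e,b), road(b,e)
round 1: derive cover(i) via R0 from road(i,c), road(c,e)
round 1: derive cover(j) via R0 from road(j,b), road(b,e)
round 2: derive flow(b) via R1 from edge(b,c), cover(c)
round 2: derive flow(e) via R1 from edge(e,e), cover(e)
round 2: derive flow(g) via R1 from edge(g,c), cover(c)
round 2: derive flow(i) via R1 from edge(i,c), cover(c)

yes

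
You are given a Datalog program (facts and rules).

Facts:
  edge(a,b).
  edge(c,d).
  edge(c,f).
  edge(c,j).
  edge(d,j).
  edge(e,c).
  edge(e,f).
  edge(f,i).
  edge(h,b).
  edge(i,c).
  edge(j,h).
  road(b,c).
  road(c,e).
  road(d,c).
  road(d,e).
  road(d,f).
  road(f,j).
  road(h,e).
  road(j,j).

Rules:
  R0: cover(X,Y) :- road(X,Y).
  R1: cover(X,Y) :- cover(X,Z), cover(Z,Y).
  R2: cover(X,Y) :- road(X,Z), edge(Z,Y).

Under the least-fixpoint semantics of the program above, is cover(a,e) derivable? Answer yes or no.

round 1: derive cover(b,c) via R0 from road(b,c)
round 1: derive cover(c,e) via R0 from road(c,e)
round 1: derive cover(d,c) via R0 from road(d,c)
round 1: derive cover(d,e) via R0 from road(d,e)
round 1: derive cover(d,f) via R0 from road(d,f)
round 1: derive cover(f,j) via R0 from road(f,j)
round 1: derive cover(h,e) via R0 from road(h,e)
round 1: derive cover(j,j) via R0 from road(j,j)
round 1: derive cover(b,d) via R2 from road(b,c), edge(c,d)
round 1: derive cover(b,f) via R2 from road(b,c), edge(c,f)
round 1: derive cover(b,j) via R2 from road(b,c), edge(c,j)
round 1: derive cover(c,c) via R2 from road(c,e), edge(e,c)
round 1: derive cover(c,f) via R2 from road(c,e), edge(e,f)
round 1: derive cover(d,d) via R2 from road(d,c), edge(c,d)
round 1: derive cover(d,i) via R2 from road(d,f), edge(f,i)
round 1: derive cover(d,j) via R2 from road(d,c), edge(c,j)
round 1: derive cover(f,h) via R2 from road(f,j), edge(j,h)
round 1: derive cover(h,c) via R2 from road(h,e), edge(e,c)
round 1: derive cover(h,f) via R2 from road(h,e), edge(e,f)
round 1: derive cover(j,h) via R2 from road(j,j), edge(j,h)
round 2: derive cover(b,e) via R1 from cover(b,c), cover(c,e)
round 2: derive cover(b,h) via R1 from cover(b,f), cover(f,h)
round 2: derive cover(b,i) via R1 from cover(b,d), cover(d,i)
round 2: derive cover(c,h) via R1 from cover(c,f), cover(f,h)
round 2: derive cover(c,j) via R1 from cover(c,f), cover(f,j)
round 2: derive cover(d,h) via R1 from cover(d,f), cover(f,h)
round 2: derive cover(f,c) via R1 from cover(f,h), cover(h,c)
round 2: derive cover(f,e) via R1 from cover(f,h), cover(h,e)
round 2: derive cover(f,f) via R1 from cover(f,h), cover(h,f)
round 2: derive cover(h,h) via R1 from cover(h,f), cover(f,h)
round 2: derive cover(h,j) via R1 from cover(h,f), cover(f,j)
round 2: derive cover(j,c) via R1 from cover(j,h), cover(h,c)
round 2: derive cover(j,e) via R1 from cover(j,h), cover(h,e)
round 2: derive cover(j,f) via R1 from cover(j,h), cover(h,f)

no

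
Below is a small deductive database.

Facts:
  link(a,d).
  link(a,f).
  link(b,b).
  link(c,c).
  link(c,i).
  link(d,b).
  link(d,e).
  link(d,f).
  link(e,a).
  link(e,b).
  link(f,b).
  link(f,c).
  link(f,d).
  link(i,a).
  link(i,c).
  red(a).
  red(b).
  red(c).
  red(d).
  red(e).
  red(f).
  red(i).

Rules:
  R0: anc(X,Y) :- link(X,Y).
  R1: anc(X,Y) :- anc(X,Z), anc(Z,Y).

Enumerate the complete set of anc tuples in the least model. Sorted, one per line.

anc(a,a)
anc(a,b)
anc(a,c)
anc(a,d)
anc(a,e)
anc(a,f)
anc(a,i)
anc(b,b)
anc(c,a)
anc(c,b)
anc(c,c)
anc(c,d)
anc(c,e)
anc(c,f)
anc(c,i)
anc(d,a)
anc(d,b)
anc(d,c)
anc(d,d)
anc(d,e)
anc(d,f)
anc(d,i)
anc(e,a)
anc(e,b)
anc(e,c)
anc(e,d)
anc(e,e)
anc(e,f)
anc(e,i)
anc(f,a)
anc(f,b)
anc(f,c)
anc(f,d)
anc(f,e)
anc(f,f)
anc(f,i)
anc(i,a)
anc(i,b)
anc(i,c)
anc(i,d)
anc(i,e)
anc(i,f)
anc(i,i)

round 1: derive anc(a,d) via R0 from link(a,d)
round 1: derive anc(a,f) via R0 from link(a,f)
round 1: derive anc(b,b) via R0 from link(b,b)
round 1: derive anc(c,c) via R0 from link(c,c)
round 1: derive anc(c,i) via R0 from link(c,i)
round 1: derive anc(d,b) via R0 from link(d,b)
round 1: derive anc(d,e) via R0 from link(d,e)
round 1: derive anc(d,f) via R0 from link(d,f)
round 1: derive anc(e,a) via R0 from link(e,a)
round 1: derive anc(e,b) via R0 from link(e,b)
round 1: derive anc(f,b) via R0 from link(f,b)
round 1: derive anc(f,c) via R0 from link(f,c)
round 1: derive anc(f,d) via R0 from link(f,d)
round 1: derive anc(i,a) via R0 from link(i,a)
round 1: derive anc(i,c) via R0 from link(i,c)
round 2: derive anc(a,b) via R1 from anc(a,d), anc(d,b)
round 2: derive anc(a,c) via R1 from anc(a,f), anc(f,c)
round 2: derive anc(a,e) via R1 from anc(a,d), anc(d,e)
round 2: derive anc(c,a) via R1 from anc(c,i), anc(i,a)
round 2: derive anc(d,a) via R1 from anc(d,e), anc(e,a)
round 2: derive anc(d,c) via R1 from anc(d,f), anc(f,c)
round 2: derive anc(d,d) via R1 from anc(d,f), anc(f,d)
round 2: derive anc(e,d) via R1 from anc(e,a), anc(a,d)
round 2: derive anc(e,f) via R1 from anc(e,a), anc(a,f)
round 2: derive anc(f,e) via R1 from anc(f,d), anc(d,e)
round 2: derive anc(f,f) via R1 from anc(f,d), anc(d,f)
round 2: derive anc(f,i) via R1 from anc(f,c), anc(c,i)
round 2: derive anc(i,d) via R1 from anc(i,a), anc(a,d)
round 2: derive anc(i,f) via R1 from anc(i,a), anc(a,f)
round 2: derive anc(i,i) via R1 from anc(i,c), anc(c,i)
round 3: derive anc(a,a) via R1 from anc(a,c), anc(c,a)
round 3: derive anc(a,i) via R1 from anc(a,c), anc(c,i)
round 3: derive anc(c,b) via R1 from anc(c,a), anc(a,b)
round 3: derive anc(c,d) via R1 from anc(c,a), anc(a,d)
round 3: derive anc(c,e) via R1 from anc(c,a), anc(a,e)
round 3: derive anc(c,f) via R1 from anc(c,a), anc(a,f)
round 3: derive anc(d,i) via R1 from anc(d,c), anc(c,i)
round 3: derive anc(e,c) via R1 from anc(e,a), anc(a,c)
round 3: derive anc(e,e) via R1 from anc(e,a), anc(a,e)
round 3: derive anc(e,i) via R1 from anc(e,f), anc(f,i)
round 3: derive anc(f,a) via R1 from anc(f,c), anc(c,a)
round 3: derive anc(i,b) via R1 from anc(i,a), anc(a,b)
round 3: derive anc(i,e) via R1 from anc(i,a), anc(a,e)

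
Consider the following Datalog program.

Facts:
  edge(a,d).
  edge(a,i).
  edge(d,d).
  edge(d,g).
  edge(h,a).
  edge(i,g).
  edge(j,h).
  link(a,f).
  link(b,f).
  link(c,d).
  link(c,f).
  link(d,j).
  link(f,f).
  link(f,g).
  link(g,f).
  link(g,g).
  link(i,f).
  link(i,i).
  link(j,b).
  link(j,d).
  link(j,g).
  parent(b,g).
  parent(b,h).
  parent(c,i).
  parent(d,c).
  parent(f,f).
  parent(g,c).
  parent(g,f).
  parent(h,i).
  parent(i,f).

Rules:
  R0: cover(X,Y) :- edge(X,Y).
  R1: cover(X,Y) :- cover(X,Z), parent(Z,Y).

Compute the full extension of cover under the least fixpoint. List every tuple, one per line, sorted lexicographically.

round 1: derive cover(a,d) via R0 from edge(a,d)
round 1: derive cover(a,i) via R0 from edge(a,i)
round 1: derive cover(d,d) via R0 from edge(d,d)
round 1: derive cover(d,g) via R0 from edge(d,g)
round 1: derive cover(h,a) via R0 from edge(h,a)
round 1: derive cover(i,g) via R0 from edge(i,g)
round 1: derive cover(j,h) via R0 from edge(j,h)
round 2: derive cover(a,c) via R1 from cover(a,d), parent(d,c)
round 2: derive cover(a,f) via R1 from cover(a,i), parent(i,f)
round 2: derive cover(d,c) via R1 from cover(d,d), parent(d,c)
round 2: derive cover(d,f) via R1 from cover(d,g), parent(g,f)
round 2: derive cover(i,c) via R1 from cover(i,g), parent(g,c)
round 2: derive cover(i,f) via R1 from cover(i,g), parent(g,f)
round 2: derive cover(j,i) via R1 from cover(j,h), parent(h,i)
round 3: derive cover(d,i) via R1 from cover(d,c), parent(c,i)
round 3: derive cover(i,i) via R1 from cover(i,c), parent(c,i)
round 3: derive cover(j,f) via R1 from cover(j,i), parent(i,f)

cover(a,c)
cover(a,d)
cover(a,f)
cover(a,i)
cover(d,c)
cover(d,d)
cover(d,f)
cover(d,g)
cover(d,i)
cover(h,a)
cover(i,c)
cover(i,f)
cover(i,g)
cover(i,i)
cover(j,f)
cover(j,h)
cover(j,i)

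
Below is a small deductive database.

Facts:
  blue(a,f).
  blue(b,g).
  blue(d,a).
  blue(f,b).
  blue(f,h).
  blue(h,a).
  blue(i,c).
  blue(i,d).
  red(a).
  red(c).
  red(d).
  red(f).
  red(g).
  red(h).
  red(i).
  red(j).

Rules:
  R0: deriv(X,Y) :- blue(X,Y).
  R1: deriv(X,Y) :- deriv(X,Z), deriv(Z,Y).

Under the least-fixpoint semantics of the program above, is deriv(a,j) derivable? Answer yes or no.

no

round 1: derive deriv(a,f) via R0 from blue(a,f)
round 1: derive deriv(b,g) via R0 from blue(b,g)
round 1: derive deriv(d,a) via R0 from blue(d,a)
round 1: derive deriv(f,b) via R0 from blue(f,b)
round 1: derive deriv(f,h) via R0 from blue(f,h)
round 1: derive deriv(h,a) via R0 from blue(h,a)
round 1: derive deriv(i,c) via R0 from blue(i,c)
round 1: derive deriv(i,d) via R0 from blue(i,d)
round 2: derive deriv(a,b) via R1 from deriv(a,f), deriv(f,b)
round 2: derive deriv(a,h) via R1 from deriv(a,f), deriv(f,h)
round 2: derive deriv(d,f) via R1 from deriv(d,a), deriv(a,f)
round 2: derive deriv(f,a) via R1 from deriv(f,h), deriv(h,a)
round 2: derive deriv(f,g) via R1 from deriv(f,b), deriv(b,g)
round 2: derive deriv(h,f) via R1 from deriv(h,a), deriv(a,f)
round 2: derive deriv(i,a) via R1 from deriv(i,d), deriv(d,a)
round 3: derive deriv(a,a) via R1 from deriv(a,f), deriv(f,a)
round 3: derive deriv(a,g) via R1 from deriv(a,b), deriv(b,g)
round 3: derive deriv(d,b) via R1 from deriv(d,a), deriv(a,b)
round 3: derive deriv(d,g) via R1 from deriv(d,f), deriv(f,g)
round 3: derive deriv(d,h) via R1 from deriv(d,a), deriv(a,h)
round 3: derive deriv(f,f) via R1 from deriv(f,a), deriv(a,f)
round 3: derive deriv(h,b) via R1 from deriv(h,a), deriv(a,b)
round 3: derive deriv(h,g) via R1 from deriv(h,f), deriv(f,g)
round 3: derive deriv(h,h) via R1 from deriv(h,a), deriv(a,h)
round 3: derive deriv(i,b) via R1 from deriv(i,a), deriv(a,b)
round 3: derive deriv(i,f) via R1 from deriv(i,a), deriv(a,f)
round 3: derive deriv(i,h) via R1 from deriv(i,a), deriv(a,h)
round 4: derive deriv(i,g) via R1 from deriv(i,a), deriv(a,g)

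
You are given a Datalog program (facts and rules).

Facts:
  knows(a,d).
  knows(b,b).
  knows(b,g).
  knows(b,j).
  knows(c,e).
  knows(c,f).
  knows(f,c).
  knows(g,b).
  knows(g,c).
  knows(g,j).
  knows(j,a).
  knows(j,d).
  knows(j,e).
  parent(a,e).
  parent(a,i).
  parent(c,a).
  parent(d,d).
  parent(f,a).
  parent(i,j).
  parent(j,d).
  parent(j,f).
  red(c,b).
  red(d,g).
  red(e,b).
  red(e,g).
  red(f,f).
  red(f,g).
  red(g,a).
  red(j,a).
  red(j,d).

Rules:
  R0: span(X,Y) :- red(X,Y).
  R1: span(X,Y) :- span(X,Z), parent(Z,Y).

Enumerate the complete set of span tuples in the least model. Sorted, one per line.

span(c,b)
span(d,g)
span(e,b)
span(e,g)
span(f,a)
span(f,d)
span(f,e)
span(f,f)
span(f,g)
span(f,i)
span(f,j)
span(g,a)
span(g,d)
span(g,e)
span(g,f)
span(g,i)
span(g,j)
span(j,a)
span(j,d)
span(j,e)
span(j,f)
span(j,i)
span(j,j)

round 1: derive span(c,b) via R0 from red(c,b)
round 1: derive span(d,g) via R0 from red(d,g)
round 1: derive span(e,b) via R0 from red(e,b)
round 1: derive span(e,g) via R0 from red(e,g)
round 1: derive span(f,f) via R0 from red(f,f)
round 1: derive span(f,g) via R0 from red(f,g)
round 1: derive span(g,a) via R0 from red(g,a)
round 1: derive span(j,a) via R0 from red(j,a)
round 1: derive span(j,d) via R0 from red(j,d)
round 2: derive span(f,a) via R1 from span(f,f), parent(f,a)
round 2: derive span(g,e) via R1 from span(g,a), parent(a,e)
round 2: derive span(g,i) via R1 from span(g,a), parent(a,i)
round 2: derive span(j,e) via R1 from span(j,a), parent(a,e)
round 2: derive span(j,i) via R1 from span(j,a), parent(a,i)
round 3: derive span(f,e) via R1 from span(f,a), parent(a,e)
round 3: derive span(f,i) via R1 from span(f,a), parent(a,i)
round 3: derive span(g,j) via R1 from span(g,i), parent(i,j)
round 3: derive span(j,j) via R1 from span(j,i), parent(i,j)
round 4: derive span(f,j) via R1 from span(f,i), parent(i,j)
round 4: derive span(g,d) via R1 from span(g,j), parent(j,d)
round 4: derive span(g,f) via R1 from span(g,j), parent(j,f)
round 4: derive span(j,f) via R1 from span(j,j), parent(j,f)
round 5: derive span(f,d) via R1 from span(f,j), parent(j,d)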